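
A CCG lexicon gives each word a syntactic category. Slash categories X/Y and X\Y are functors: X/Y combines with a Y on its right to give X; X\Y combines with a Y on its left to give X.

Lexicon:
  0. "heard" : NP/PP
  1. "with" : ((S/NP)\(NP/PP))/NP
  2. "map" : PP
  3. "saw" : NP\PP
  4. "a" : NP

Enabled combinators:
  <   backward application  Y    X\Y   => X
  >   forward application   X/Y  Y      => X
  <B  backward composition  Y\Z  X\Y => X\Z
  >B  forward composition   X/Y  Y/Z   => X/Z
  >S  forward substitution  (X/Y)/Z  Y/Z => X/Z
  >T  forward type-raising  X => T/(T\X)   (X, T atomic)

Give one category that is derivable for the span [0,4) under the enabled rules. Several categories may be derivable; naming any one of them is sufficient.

[0,5] S   >
  [0,4] S/NP   <
    [0,1] "heard" : NP/PP
    [1,4] (S/NP)\(NP/PP)   >
      [1,2] "with" : ((S/NP)\(NP/PP))/NP
      [2,4] NP   <
        [2,3] "map" : PP
        [3,4] "saw" : NP\PP
  [4,5] "a" : NP

S/NP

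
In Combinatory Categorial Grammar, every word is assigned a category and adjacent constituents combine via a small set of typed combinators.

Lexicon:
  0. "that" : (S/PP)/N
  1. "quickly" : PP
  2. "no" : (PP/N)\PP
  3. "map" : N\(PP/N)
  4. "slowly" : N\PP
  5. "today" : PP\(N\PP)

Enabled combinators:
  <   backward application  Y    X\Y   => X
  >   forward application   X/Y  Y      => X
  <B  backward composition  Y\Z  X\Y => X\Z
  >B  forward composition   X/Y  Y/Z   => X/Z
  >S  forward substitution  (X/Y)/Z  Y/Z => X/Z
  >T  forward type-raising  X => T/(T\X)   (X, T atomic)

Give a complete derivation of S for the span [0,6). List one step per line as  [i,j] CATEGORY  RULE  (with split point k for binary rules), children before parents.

[0,1] (S/PP)/N  lex  "that"
[1,2] PP  lex  "quickly"
[2,3] (PP/N)\PP  lex  "no"
[1,3] PP/N  <  k=2
[3,4] N\(PP/N)  lex  "map"
[1,4] N  <  k=3
[0,4] S/PP  >  k=1
[4,5] N\PP  lex  "slowly"
[5,6] PP\(N\PP)  lex  "today"
[4,6] PP  <  k=5
[0,6] S  >  k=4

[0,6] S   >
  [0,4] S/PP   >
    [0,1] "that" : (S/PP)/N
    [1,4] N   <
      [1,3] PP/N   <
        [1,2] "quickly" : PP
        [2,3] "no" : (PP/N)\PP
      [3,4] "map" : N\(PP/N)
  [4,6] PP   <
    [4,5] "slowly" : N\PP
    [5,6] "today" : PP\(N\PP)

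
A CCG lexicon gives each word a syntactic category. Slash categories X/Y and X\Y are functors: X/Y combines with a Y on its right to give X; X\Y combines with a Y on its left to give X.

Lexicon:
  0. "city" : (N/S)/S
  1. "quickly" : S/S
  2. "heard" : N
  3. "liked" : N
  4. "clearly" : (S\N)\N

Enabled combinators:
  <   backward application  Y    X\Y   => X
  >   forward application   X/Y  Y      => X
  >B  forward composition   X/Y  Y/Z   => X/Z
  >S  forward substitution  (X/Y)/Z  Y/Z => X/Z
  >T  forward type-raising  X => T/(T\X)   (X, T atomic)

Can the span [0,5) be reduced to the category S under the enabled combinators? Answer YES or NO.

(N/S)/S S/S N N (S\N)\N
CKY chart[0,5] = {(N/S)/(S\S), N, N/(N\N), N/(S\S), N/S, NP/(NP\N), PP/(PP\N), S/(S\N)}; S ∉ chart

NO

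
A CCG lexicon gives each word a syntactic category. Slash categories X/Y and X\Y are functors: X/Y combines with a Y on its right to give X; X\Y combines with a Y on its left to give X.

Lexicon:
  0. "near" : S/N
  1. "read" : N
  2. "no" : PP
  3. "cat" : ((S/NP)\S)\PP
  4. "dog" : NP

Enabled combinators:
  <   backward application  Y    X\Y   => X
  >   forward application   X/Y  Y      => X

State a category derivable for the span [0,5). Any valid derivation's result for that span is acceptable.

[0,5] S   >
  [0,4] S/NP   <
    [0,2] S   >
      [0,1] "near" : S/N
      [1,2] "read" : N
    [2,4] (S/NP)\S   <
      [2,3] "no" : PP
      [3,4] "cat" : ((S/NP)\S)\PP
  [4,5] "dog" : NP

S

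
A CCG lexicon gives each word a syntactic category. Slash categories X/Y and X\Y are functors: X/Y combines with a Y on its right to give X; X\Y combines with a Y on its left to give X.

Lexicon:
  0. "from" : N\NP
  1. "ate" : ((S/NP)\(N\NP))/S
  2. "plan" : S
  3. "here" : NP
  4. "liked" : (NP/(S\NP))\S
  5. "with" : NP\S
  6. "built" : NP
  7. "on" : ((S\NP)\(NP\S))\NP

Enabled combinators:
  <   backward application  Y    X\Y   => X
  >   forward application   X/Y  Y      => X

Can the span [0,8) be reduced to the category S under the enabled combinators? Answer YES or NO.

NO

N\NP ((S/NP)\(N\NP))/S S NP (NP/(S\NP))\S NP\S NP ((S\NP)\(NP\S))\NP
CKY chart[0,8] = {NP}; S ∉ chart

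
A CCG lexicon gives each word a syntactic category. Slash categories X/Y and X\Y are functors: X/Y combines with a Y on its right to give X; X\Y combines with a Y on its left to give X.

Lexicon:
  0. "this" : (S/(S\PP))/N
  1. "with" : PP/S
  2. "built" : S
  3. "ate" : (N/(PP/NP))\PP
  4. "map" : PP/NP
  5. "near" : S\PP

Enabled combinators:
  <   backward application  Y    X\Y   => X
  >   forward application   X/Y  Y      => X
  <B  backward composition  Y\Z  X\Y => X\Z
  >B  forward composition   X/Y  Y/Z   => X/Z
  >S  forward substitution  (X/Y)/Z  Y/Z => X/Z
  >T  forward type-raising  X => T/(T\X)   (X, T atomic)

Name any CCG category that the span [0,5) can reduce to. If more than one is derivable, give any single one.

S/(S\PP)

[0,6] S   >
  [0,5] S/(S\PP)   >
    [0,1] "this" : (S/(S\PP))/N
    [1,5] N   >
      [1,4] N/(PP/NP)   <
        [1,3] PP   >
          [1,2] "with" : PP/S
          [2,3] "built" : S
        [3,4] "ate" : (N/(PP/NP))\PP
      [4,5] "map" : PP/NP
  [5,6] "near" : S\PP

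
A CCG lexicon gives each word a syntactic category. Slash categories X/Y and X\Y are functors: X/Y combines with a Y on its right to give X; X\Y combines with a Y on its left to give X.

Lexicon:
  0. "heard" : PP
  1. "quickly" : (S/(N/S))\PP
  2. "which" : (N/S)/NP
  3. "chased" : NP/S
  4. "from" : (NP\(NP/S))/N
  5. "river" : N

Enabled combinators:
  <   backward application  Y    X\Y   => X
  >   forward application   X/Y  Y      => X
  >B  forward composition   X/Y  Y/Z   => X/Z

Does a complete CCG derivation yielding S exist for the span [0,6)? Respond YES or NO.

[0,6] S   >
  [0,3] S/NP   >B
    [0,2] S/(N/S)   <
      [0,1] "heard" : PP
      [1,2] "quickly" : (S/(N/S))\PP
    [2,3] "which" : (N/S)/NP
  [3,6] NP   <
    [3,4] "chased" : NP/S
    [4,6] NP\(NP/S)   >
      [4,5] "from" : (NP\(NP/S))/N
      [5,6] "river" : N

YES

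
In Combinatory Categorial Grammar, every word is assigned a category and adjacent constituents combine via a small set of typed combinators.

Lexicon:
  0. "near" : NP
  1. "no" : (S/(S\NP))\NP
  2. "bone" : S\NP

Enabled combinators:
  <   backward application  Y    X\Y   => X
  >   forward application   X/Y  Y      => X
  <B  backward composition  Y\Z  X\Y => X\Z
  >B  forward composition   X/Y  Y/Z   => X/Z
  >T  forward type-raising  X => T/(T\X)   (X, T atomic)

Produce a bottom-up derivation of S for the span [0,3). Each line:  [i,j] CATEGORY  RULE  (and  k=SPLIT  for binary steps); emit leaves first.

[0,3] S   >
  [0,2] S/(S\NP)   <
    [0,1] "near" : NP
    [1,2] "no" : (S/(S\NP))\NP
  [2,3] "bone" : S\NP

[0,1] NP  lex  "near"
[1,2] (S/(S\NP))\NP  lex  "no"
[0,2] S/(S\NP)  <  k=1
[2,3] S\NP  lex  "bone"
[0,3] S  >  k=2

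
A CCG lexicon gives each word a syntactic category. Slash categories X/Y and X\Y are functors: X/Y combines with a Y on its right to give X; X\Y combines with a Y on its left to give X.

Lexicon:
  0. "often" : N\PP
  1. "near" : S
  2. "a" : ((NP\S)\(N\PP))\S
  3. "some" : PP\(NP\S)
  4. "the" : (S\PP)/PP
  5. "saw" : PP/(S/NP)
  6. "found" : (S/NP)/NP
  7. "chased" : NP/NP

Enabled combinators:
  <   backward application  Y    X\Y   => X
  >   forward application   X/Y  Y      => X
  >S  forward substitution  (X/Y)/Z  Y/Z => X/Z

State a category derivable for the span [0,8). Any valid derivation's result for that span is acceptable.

[0,8] S   <
  [0,4] PP   <
    [0,3] NP\S   <
      [0,1] "often" : N\PP
      [1,3] (NP\S)\(N\PP)   <
        [1,2] "near" : S
        [2,3] "a" : ((NP\S)\(N\PP))\S
    [3,4] "some" : PP\(NP\S)
  [4,8] S\PP   >
    [4,5] "the" : (S\PP)/PP
    [5,8] PP   >
      [5,6] "saw" : PP/(S/NP)
      [6,8] S/NP   >S
        [6,7] "found" : (S/NP)/NP
        [7,8] "chased" : NP/NP

S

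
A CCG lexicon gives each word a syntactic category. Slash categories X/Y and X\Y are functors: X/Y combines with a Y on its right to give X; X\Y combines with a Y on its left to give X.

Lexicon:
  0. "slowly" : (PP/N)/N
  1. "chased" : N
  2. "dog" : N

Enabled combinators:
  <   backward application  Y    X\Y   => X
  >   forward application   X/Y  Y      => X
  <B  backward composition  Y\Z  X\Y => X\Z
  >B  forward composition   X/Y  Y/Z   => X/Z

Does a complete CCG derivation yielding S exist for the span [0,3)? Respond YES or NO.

(PP/N)/N N N
CKY chart[0,3] = {PP}; S ∉ chart

NO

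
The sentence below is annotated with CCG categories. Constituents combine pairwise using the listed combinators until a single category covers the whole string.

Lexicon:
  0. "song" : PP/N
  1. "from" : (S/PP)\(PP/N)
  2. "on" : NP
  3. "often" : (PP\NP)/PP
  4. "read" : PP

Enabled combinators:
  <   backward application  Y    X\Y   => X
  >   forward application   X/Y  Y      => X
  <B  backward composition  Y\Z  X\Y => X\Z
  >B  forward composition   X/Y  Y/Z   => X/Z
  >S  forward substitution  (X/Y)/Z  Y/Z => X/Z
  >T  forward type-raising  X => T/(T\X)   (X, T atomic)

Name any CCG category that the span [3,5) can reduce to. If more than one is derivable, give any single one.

[0,5] S   >
  [0,2] S/PP   <
    [0,1] "song" : PP/N
    [1,2] "from" : (S/PP)\(PP/N)
  [2,5] PP   <
    [2,3] "on" : NP
    [3,5] PP\NP   >
      [3,4] "often" : (PP\NP)/PP
      [4,5] "read" : PP

PP\NP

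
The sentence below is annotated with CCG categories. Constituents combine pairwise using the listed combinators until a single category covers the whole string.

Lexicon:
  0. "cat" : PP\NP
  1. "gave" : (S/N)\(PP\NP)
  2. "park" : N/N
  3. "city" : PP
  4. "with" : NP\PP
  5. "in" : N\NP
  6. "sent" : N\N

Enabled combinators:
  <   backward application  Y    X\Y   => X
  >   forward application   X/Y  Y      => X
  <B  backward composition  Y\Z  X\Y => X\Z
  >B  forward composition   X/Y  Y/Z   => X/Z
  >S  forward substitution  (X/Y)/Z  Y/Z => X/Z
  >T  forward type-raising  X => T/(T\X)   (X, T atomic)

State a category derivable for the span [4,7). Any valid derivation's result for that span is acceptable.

[0,7] S   >
  [0,3] S/N   >B
    [0,2] S/N   <
      [0,1] "cat" : PP\NP
      [1,2] "gave" : (S/N)\(PP\NP)
    [2,3] "park" : N/N
  [3,7] N   <
    [3,4] "city" : PP
    [4,7] N\PP   <B
      [4,6] N\PP   <B
        [4,5] "with" : NP\PP
        [5,6] "in" : N\NP
      [6,7] "sent" : N\N

N\PP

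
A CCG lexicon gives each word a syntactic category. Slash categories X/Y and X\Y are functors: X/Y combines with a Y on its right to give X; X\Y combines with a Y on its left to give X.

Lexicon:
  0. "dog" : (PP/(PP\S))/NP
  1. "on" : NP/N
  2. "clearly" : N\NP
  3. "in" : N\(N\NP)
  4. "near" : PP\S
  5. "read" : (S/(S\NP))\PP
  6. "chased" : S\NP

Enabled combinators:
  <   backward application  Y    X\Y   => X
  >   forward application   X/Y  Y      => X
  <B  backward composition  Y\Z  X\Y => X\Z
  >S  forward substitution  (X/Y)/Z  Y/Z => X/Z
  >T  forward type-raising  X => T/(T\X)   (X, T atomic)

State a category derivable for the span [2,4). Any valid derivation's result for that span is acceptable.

N

[0,7] S   >
  [0,6] S/(S\NP)   <
    [0,5] PP   >
      [0,4] PP/(PP\S)   >
        [0,1] "dog" : (PP/(PP\S))/NP
        [1,4] NP   >
          [1,2] "on" : NP/N
          [2,4] N   <
            [2,3] "clearly" : N\NP
            [3,4] "in" : N\(N\NP)
      [4,5] "near" : PP\S
    [5,6] "read" : (S/(S\NP))\PP
  [6,7] "chased" : S\NP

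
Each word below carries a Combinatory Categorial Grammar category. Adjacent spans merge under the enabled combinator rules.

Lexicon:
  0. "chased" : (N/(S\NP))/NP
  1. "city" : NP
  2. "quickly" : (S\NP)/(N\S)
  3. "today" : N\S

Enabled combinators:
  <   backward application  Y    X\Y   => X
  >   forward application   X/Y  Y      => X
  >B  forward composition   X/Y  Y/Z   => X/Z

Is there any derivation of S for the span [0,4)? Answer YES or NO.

NO

(N/(S\NP))/NP NP (S\NP)/(N\S) N\S
CKY chart[0,4] = {N}; S ∉ chart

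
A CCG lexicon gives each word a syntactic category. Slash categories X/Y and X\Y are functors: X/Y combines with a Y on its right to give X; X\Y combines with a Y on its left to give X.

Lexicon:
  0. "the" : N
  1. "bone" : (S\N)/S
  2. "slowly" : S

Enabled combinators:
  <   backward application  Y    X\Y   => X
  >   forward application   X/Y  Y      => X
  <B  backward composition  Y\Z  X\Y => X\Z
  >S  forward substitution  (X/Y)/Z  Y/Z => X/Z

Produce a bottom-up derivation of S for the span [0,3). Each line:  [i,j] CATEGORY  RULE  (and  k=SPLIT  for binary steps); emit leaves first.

[0,3] S   <
  [0,1] "the" : N
  [1,3] S\N   >
    [1,2] "bone" : (S\N)/S
    [2,3] "slowly" : S

[0,1] N  lex  "the"
[1,2] (S\N)/S  lex  "bone"
[2,3] S  lex  "slowly"
[1,3] S\N  >  k=2
[0,3] S  <  k=1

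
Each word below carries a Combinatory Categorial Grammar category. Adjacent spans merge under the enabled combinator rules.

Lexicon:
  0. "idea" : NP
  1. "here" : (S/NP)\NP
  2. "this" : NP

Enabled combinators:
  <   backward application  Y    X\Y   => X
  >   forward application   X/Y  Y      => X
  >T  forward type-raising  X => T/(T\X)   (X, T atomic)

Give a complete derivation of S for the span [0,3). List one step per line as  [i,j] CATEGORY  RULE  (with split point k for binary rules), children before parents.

[0,1] NP  lex  "idea"
[1,2] (S/NP)\NP  lex  "here"
[0,2] S/NP  <  k=1
[2,3] NP  lex  "this"
[0,3] S  >  k=2

[0,3] S   >
  [0,2] S/NP   <
    [0,1] "idea" : NP
    [1,2] "here" : (S/NP)\NP
  [2,3] "this" : NP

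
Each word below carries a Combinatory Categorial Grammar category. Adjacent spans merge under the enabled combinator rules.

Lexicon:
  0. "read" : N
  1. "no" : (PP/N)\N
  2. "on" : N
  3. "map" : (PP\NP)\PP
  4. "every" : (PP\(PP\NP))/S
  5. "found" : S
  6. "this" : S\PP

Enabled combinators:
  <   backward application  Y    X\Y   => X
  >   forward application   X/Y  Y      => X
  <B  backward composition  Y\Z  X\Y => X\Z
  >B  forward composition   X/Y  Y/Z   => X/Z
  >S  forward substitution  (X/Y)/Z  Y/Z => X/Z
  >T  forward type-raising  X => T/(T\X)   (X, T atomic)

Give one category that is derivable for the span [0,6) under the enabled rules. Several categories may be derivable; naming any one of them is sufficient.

PP

[0,7] S   <
  [0,6] PP   <
    [0,4] PP\NP   <
      [0,3] PP   >
        [0,2] PP/N   <
          [0,1] "read" : N
          [1,2] "no" : (PP/N)\N
        [2,3] "on" : N
      [3,4] "map" : (PP\NP)\PP
    [4,6] PP\(PP\NP)   >
      [4,5] "every" : (PP\(PP\NP))/S
      [5,6] "found" : S
  [6,7] "this" : S\PP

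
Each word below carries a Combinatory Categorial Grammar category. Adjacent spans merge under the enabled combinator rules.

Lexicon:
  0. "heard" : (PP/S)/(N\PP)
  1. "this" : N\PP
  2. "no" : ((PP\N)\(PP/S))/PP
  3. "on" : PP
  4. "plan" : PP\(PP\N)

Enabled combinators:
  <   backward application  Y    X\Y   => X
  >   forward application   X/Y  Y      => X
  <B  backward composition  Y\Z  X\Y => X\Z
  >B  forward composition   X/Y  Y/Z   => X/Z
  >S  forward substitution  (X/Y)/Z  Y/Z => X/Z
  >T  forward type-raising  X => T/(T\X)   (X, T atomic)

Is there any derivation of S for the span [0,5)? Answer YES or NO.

(PP/S)/(N\PP) N\PP ((PP\N)\(PP/S))/PP PP PP\(PP\N)
CKY chart[0,5] = {N/(N\PP), NP/(NP\PP), PP, PP/(PP\PP), S/(S\PP)}; S ∉ chart

NO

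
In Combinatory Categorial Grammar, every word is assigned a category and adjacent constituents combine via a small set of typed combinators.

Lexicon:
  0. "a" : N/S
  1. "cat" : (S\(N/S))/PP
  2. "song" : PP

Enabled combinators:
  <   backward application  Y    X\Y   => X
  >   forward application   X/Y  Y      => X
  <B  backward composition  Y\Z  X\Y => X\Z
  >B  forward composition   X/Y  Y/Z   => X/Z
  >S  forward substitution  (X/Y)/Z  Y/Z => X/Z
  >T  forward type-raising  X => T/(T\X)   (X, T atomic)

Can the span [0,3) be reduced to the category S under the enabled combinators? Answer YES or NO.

[0,3] S   <
  [0,1] "a" : N/S
  [1,3] S\(N/S)   >
    [1,2] "cat" : (S\(N/S))/PP
    [2,3] "song" : PP

YES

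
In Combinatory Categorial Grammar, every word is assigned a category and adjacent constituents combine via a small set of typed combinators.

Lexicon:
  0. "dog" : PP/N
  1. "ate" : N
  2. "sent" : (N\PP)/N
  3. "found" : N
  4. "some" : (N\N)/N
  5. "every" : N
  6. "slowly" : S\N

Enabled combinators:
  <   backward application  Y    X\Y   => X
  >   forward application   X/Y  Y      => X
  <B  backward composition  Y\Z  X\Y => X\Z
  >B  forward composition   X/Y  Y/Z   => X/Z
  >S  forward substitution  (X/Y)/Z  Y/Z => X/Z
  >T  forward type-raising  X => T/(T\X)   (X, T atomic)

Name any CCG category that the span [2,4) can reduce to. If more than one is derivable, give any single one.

N\PP

[0,7] S   <
  [0,2] PP   >
    [0,1] "dog" : PP/N
    [1,2] "ate" : N
  [2,7] S\PP   <B
    [2,4] N\PP   >
      [2,3] "sent" : (N\PP)/N
      [3,4] "found" : N
    [4,7] S\N   <B
      [4,6] N\N   >
        [4,5] "some" : (N\N)/N
        [5,6] "every" : N
      [6,7] "slowly" : S\N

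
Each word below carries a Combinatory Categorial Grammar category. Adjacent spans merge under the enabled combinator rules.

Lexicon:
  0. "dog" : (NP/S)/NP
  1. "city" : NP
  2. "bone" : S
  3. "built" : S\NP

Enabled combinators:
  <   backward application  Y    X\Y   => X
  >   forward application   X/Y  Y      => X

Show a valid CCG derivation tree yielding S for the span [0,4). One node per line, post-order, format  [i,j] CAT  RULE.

[0,4] S   <
  [0,3] NP   >
    [0,2] NP/S   >
      [0,1] "dog" : (NP/S)/NP
      [1,2] "city" : NP
    [2,3] "bone" : S
  [3,4] "built" : S\NP

[0,1] (NP/S)/NP  lex  "dog"
[1,2] NP  lex  "city"
[0,2] NP/S  >  k=1
[2,3] S  lex  "bone"
[0,3] NP  >  k=2
[3,4] S\NP  lex  "built"
[0,4] S  <  k=3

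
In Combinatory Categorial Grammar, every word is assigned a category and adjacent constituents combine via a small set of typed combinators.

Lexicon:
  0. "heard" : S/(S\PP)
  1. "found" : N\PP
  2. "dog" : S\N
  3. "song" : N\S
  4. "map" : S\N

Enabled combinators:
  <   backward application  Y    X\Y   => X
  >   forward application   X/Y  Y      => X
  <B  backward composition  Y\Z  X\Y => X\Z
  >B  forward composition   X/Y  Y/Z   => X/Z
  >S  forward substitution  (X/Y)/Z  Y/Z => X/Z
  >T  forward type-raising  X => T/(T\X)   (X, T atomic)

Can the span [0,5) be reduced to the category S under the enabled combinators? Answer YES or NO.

[0,5] S   >
  [0,1] "heard" : S/(S\PP)
  [1,5] S\PP   <B
    [1,3] S\PP   <B
      [1,2] "found" : N\PP
      [2,3] "dog" : S\N
    [3,5] S\S   <B
      [3,4] "song" : N\S
      [4,5] "map" : S\N

YES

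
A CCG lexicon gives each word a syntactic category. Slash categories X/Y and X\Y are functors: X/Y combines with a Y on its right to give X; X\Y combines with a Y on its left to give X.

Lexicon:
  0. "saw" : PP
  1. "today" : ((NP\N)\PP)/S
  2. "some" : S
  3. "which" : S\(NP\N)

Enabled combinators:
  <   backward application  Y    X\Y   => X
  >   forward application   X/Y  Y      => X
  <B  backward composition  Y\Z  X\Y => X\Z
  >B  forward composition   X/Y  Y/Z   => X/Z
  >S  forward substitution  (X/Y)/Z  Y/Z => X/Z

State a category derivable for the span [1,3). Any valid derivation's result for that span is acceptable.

[0,4] S   <
  [0,3] NP\N   <
    [0,1] "saw" : PP
    [1,3] (NP\N)\PP   >
      [1,2] "today" : ((NP\N)\PP)/S
      [2,3] "some" : S
  [3,4] "which" : S\(NP\N)

(NP\N)\PP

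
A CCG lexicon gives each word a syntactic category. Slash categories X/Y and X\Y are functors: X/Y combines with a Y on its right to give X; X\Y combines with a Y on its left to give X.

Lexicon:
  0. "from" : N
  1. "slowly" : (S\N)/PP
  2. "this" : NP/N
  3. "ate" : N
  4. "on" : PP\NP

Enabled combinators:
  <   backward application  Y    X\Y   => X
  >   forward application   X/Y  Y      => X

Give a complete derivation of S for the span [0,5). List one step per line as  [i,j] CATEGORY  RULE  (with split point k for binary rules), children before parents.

[0,5] S   <
  [0,1] "from" : N
  [1,5] S\N   >
    [1,2] "slowly" : (S\N)/PP
    [2,5] PP   <
      [2,4] NP   >
        [2,3] "this" : NP/N
        [3,4] "ate" : N
      [4,5] "on" : PP\NP

[0,1] N  lex  "from"
[1,2] (S\N)/PP  lex  "slowly"
[2,3] NP/N  lex  "this"
[3,4] N  lex  "ate"
[2,4] NP  >  k=3
[4,5] PP\NP  lex  "on"
[2,5] PP  <  k=4
[1,5] S\N  >  k=2
[0,5] S  <  k=1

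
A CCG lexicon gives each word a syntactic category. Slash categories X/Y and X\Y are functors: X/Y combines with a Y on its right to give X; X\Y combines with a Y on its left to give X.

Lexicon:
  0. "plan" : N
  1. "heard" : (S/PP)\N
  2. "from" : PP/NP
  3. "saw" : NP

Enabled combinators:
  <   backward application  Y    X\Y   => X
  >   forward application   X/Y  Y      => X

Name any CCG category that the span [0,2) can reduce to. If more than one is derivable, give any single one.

[0,4] S   >
  [0,2] S/PP   <
    [0,1] "plan" : N
    [1,2] "heard" : (S/PP)\N
  [2,4] PP   >
    [2,3] "from" : PP/NP
    [3,4] "saw" : NP

S/PP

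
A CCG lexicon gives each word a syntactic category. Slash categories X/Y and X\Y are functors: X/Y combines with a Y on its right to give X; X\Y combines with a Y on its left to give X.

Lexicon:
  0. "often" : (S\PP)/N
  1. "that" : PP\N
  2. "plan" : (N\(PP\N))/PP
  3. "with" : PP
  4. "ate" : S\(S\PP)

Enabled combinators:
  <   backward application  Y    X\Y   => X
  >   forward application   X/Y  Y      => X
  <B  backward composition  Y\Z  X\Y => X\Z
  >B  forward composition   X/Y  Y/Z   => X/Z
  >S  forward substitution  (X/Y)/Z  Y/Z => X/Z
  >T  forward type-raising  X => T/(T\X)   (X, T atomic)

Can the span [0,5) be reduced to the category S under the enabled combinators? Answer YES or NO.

YES

[0,5] S   <
  [0,4] S\PP   >
    [0,1] "often" : (S\PP)/N
    [1,4] N   <
      [1,2] "that" : PP\N
      [2,4] N\(PP\N)   >
        [2,3] "plan" : (N\(PP\N))/PP
        [3,4] "with" : PP
  [4,5] "ate" : S\(S\PP)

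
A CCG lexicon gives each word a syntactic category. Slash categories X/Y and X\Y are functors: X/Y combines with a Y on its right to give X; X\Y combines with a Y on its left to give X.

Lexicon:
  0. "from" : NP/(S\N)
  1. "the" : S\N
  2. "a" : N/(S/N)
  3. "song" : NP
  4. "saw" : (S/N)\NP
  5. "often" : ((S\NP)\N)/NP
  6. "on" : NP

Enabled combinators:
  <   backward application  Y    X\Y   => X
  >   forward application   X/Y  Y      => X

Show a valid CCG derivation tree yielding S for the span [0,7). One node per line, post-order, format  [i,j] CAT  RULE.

[0,7] S   <
  [0,2] NP   >
    [0,1] "from" : NP/(S\N)
    [1,2] "the" : S\N
  [2,7] S\NP   <
    [2,5] N   >
      [2,3] "a" : N/(S/N)
      [3,5] S/N   <
        [3,4] "song" : NP
        [4,5] "saw" : (S/N)\NP
    [5,7] (S\NP)\N   >
      [5,6] "often" : ((S\NP)\N)/NP
      [6,7] "on" : NP

[0,1] NP/(S\N)  lex  "from"
[1,2] S\N  lex  "the"
[0,2] NP  >  k=1
[2,3] N/(S/N)  lex  "a"
[3,4] NP  lex  "song"
[4,5] (S/N)\NP  lex  "saw"
[3,5] S/N  <  k=4
[2,5] N  >  k=3
[5,6] ((S\NP)\N)/NP  lex  "often"
[6,7] NP  lex  "on"
[5,7] (S\NP)\N  >  k=6
[2,7] S\NP  <  k=5
[0,7] S  <  k=2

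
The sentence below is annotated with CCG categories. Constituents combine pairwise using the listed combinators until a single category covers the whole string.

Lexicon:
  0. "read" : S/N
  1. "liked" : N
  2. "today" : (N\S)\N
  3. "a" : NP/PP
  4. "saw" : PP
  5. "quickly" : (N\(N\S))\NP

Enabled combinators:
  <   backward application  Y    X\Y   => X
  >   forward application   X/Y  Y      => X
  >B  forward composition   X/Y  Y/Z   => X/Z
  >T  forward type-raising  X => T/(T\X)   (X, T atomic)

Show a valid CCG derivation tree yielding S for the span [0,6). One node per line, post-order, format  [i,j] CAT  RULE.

[0,6] S   >
  [0,1] "read" : S/N
  [1,6] N   <
    [1,3] N\S   <
      [1,2] "liked" : N
      [2,3] "today" : (N\S)\N
    [3,6] N\(N\S)   <
      [3,5] NP   >
        [3,4] "a" : NP/PP
        [4,5] "saw" : PP
      [5,6] "quickly" : (N\(N\S))\NP

[0,1] S/N  lex  "read"
[1,2] N  lex  "liked"
[2,3] (N\S)\N  lex  "today"
[1,3] N\S  <  k=2
[3,4] NP/PP  lex  "a"
[4,5] PP  lex  "saw"
[3,5] NP  >  k=4
[5,6] (N\(N\S))\NP  lex  "quickly"
[3,6] N\(N\S)  <  k=5
[1,6] N  <  k=3
[0,6] S  >  k=1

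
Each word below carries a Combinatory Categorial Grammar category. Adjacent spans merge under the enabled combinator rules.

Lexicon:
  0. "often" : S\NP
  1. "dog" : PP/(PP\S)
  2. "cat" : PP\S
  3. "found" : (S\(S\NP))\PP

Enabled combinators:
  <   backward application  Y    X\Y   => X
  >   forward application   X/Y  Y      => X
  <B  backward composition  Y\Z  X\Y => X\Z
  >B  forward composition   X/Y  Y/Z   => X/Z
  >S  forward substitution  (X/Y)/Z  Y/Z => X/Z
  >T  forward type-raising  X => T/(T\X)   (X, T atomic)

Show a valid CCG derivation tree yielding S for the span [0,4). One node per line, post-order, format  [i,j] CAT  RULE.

[0,4] S   <
  [0,1] "often" : S\NP
  [1,4] S\(S\NP)   <
    [1,3] PP   >
      [1,2] "dog" : PP/(PP\S)
      [2,3] "cat" : PP\S
    [3,4] "found" : (S\(S\NP))\PP

[0,1] S\NP  lex  "often"
[1,2] PP/(PP\S)  lex  "dog"
[2,3] PP\S  lex  "cat"
[1,3] PP  >  k=2
[3,4] (S\(S\NP))\PP  lex  "found"
[1,4] S\(S\NP)  <  k=3
[0,4] S  <  k=1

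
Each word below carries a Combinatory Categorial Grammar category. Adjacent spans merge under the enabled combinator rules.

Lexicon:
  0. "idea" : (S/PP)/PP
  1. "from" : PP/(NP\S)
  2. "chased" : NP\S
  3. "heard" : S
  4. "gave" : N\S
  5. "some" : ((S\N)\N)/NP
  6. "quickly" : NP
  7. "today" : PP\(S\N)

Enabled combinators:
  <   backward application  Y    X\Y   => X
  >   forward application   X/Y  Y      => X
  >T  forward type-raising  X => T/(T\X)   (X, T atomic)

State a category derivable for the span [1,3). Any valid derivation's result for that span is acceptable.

PP

[0,8] S   >
  [0,3] S/PP   >
    [0,1] "idea" : (S/PP)/PP
    [1,3] PP   >
      [1,2] "from" : PP/(NP\S)
      [2,3] "chased" : NP\S
  [3,8] PP   <
    [3,7] S\N   <
      [3,5] N   >
        [3,4] N/(N\S)   >T
          [3,4] "heard" : S
        [4,5] "gave" : N\S
      [5,7] (S\N)\N   >
        [5,6] "some" : ((S\N)\N)/NP
        [6,7] "quickly" : NP
    [7,8] "today" : PP\(S\N)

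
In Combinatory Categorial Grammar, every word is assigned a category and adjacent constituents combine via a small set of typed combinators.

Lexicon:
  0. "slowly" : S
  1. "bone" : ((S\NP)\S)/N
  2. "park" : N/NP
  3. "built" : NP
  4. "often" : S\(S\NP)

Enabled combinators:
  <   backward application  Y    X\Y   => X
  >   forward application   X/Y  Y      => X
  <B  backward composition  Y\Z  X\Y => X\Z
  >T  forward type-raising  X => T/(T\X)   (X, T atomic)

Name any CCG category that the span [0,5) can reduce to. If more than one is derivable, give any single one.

S

[0,5] S   <
  [0,4] S\NP   <
    [0,1] "slowly" : S
    [1,4] (S\NP)\S   >
      [1,2] "bone" : ((S\NP)\S)/N
      [2,4] N   >
        [2,3] "park" : N/NP
        [3,4] "built" : NP
  [4,5] "often" : S\(S\NP)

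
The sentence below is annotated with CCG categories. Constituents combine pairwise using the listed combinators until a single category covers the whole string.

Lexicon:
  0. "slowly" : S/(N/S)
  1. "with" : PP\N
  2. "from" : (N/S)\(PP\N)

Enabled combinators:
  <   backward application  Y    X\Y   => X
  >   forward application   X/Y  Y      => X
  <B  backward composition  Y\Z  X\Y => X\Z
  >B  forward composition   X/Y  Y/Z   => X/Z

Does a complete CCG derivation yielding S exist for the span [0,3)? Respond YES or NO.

YES

[0,3] S   >
  [0,1] "slowly" : S/(N/S)
  [1,3] N/S   <
    [1,2] "with" : PP\N
    [2,3] "from" : (N/S)\(PP\N)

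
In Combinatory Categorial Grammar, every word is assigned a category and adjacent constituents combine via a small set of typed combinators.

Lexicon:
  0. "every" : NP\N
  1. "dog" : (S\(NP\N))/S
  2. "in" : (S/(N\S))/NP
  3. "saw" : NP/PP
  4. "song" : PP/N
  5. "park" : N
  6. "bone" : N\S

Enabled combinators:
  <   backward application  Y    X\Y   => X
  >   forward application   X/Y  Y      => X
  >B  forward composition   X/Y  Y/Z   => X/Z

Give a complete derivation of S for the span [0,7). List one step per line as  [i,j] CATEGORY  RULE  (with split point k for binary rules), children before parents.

[0,1] NP\N  lex  "every"
[1,2] (S\(NP\N))/S  lex  "dog"
[2,3] (S/(N\S))/NP  lex  "in"
[3,4] NP/PP  lex  "saw"
[4,5] PP/N  lex  "song"
[5,6] N  lex  "park"
[4,6] PP  >  k=5
[3,6] NP  >  k=4
[2,6] S/(N\S)  >  k=3
[6,7] N\S  lex  "bone"
[2,7] S  >  k=6
[1,7] S\(NP\N)  >  k=2
[0,7] S  <  k=1

[0,7] S   <
  [0,1] "every" : NP\N
  [1,7] S\(NP\N)   >
    [1,2] "dog" : (S\(NP\N))/S
    [2,7] S   >
      [2,6] S/(N\S)   >
        [2,3] "in" : (S/(N\S))/NP
        [3,6] NP   >
          [3,4] "saw" : NP/PP
          [4,6] PP   >
            [4,5] "song" : PP/N
            [5,6] "park" : N
      [6,7] "bone" : N\S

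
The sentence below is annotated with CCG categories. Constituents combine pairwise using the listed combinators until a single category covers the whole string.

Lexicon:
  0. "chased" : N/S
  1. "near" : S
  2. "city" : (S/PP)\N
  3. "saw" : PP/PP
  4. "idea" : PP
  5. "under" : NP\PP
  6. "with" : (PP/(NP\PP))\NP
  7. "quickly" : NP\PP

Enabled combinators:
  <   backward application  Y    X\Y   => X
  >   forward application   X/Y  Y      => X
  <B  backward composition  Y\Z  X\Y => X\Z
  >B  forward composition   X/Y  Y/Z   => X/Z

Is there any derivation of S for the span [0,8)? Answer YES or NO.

[0,8] S   >
  [0,4] S/PP   >B
    [0,3] S/PP   <
      [0,2] N   >
        [0,1] "chased" : N/S
        [1,2] "near" : S
      [2,3] "city" : (S/PP)\N
    [3,4] "saw" : PP/PP
  [4,8] PP   >
    [4,7] PP/(NP\PP)   <
      [4,6] NP   <
        [4,5] "idea" : PP
        [5,6] "under" : NP\PP
      [6,7] "with" : (PP/(NP\PP))\NP
    [7,8] "quickly" : NP\PP

YES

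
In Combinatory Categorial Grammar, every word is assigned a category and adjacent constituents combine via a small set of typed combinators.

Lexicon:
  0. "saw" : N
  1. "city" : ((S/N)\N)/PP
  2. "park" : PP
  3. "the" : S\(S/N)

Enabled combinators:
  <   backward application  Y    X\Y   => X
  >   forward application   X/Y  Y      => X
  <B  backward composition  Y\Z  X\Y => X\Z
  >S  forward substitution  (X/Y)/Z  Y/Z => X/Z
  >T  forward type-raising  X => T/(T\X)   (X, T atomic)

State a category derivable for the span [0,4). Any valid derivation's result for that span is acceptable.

[0,4] S   >
  [0,1] S/(S\N)   >T
    [0,1] "saw" : N
  [1,4] S\N   <B
    [1,3] (S/N)\N   >
      [1,2] "city" : ((S/N)\N)/PP
      [2,3] "park" : PP
    [3,4] "the" : S\(S/N)

S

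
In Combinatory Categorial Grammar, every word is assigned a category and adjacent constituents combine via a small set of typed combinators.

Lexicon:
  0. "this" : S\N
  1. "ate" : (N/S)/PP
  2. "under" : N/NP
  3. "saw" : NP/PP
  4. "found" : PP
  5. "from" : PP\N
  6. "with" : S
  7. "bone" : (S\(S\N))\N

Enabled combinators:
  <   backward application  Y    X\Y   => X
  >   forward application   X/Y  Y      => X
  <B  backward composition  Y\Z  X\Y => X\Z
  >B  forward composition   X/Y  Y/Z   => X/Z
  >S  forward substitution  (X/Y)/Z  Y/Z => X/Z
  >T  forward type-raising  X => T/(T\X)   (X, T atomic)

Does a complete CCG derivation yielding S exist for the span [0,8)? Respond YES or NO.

YES

[0,8] S   <
  [0,1] "this" : S\N
  [1,8] S\(S\N)   <
    [1,7] N   >
      [1,6] N/S   >
        [1,2] "ate" : (N/S)/PP
        [2,6] PP   <
          [2,5] N   >
            [2,3] "under" : N/NP
            [3,5] NP   >
              [3,4] "saw" : NP/PP
              [4,5] "found" : PP
          [5,6] "from" : PP\N
      [6,7] "with" : S
    [7,8] "bone" : (S\(S\N))\N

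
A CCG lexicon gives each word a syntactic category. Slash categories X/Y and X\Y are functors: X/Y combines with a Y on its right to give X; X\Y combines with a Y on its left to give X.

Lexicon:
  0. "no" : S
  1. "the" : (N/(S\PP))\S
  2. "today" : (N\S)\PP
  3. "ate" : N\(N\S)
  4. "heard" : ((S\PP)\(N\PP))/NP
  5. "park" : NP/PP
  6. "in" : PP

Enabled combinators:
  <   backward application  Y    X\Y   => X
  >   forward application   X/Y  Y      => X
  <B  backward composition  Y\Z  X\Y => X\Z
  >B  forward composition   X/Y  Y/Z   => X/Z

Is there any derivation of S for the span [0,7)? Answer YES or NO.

NO

S (N/(S\PP))\S (N\S)\PP N\(N\S) ((S\PP)\(N\PP))/NP NP/PP PP
CKY chart[0,7] = {N}; S ∉ chart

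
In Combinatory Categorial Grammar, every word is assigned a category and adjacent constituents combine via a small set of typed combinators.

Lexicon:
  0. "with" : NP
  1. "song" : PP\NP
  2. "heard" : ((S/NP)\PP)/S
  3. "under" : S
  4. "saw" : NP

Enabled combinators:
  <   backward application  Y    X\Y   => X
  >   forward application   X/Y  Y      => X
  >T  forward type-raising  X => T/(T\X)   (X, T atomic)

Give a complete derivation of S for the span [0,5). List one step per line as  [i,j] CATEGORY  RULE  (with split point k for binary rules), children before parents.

[0,1] NP  lex  "with"
[1,2] PP\NP  lex  "song"
[0,2] PP  <  k=1
[2,3] ((S/NP)\PP)/S  lex  "heard"
[3,4] S  lex  "under"
[2,4] (S/NP)\PP  >  k=3
[0,4] S/NP  <  k=2
[4,5] NP  lex  "saw"
[0,5] S  >  k=4

[0,5] S   >
  [0,4] S/NP   <
    [0,2] PP   <
      [0,1] "with" : NP
      [1,2] "song" : PP\NP
    [2,4] (S/NP)\PP   >
      [2,3] "heard" : ((S/NP)\PP)/S
      [3,4] "under" : S
  [4,5] "saw" : NP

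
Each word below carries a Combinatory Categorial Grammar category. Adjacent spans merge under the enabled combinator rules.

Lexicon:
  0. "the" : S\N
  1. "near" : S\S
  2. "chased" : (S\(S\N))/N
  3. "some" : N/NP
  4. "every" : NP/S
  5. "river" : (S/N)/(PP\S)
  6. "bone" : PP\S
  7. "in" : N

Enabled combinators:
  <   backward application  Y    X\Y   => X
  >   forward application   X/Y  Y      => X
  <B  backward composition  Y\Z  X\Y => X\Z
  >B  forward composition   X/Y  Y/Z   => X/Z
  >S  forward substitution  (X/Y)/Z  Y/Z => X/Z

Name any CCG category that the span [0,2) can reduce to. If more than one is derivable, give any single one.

S\N

[0,8] S   <
  [0,2] S\N   <B
    [0,1] "the" : S\N
    [1,2] "near" : S\S
  [2,8] S\(S\N)   >
    [2,3] "chased" : (S\(S\N))/N
    [3,8] N   >
      [3,4] "some" : N/NP
      [4,8] NP   >
        [4,7] NP/N   >B
          [4,5] "every" : NP/S
          [5,7] S/N   >
            [5,6] "river" : (S/N)/(PP\S)
            [6,7] "bone" : PP\S
        [7,8] "in" : N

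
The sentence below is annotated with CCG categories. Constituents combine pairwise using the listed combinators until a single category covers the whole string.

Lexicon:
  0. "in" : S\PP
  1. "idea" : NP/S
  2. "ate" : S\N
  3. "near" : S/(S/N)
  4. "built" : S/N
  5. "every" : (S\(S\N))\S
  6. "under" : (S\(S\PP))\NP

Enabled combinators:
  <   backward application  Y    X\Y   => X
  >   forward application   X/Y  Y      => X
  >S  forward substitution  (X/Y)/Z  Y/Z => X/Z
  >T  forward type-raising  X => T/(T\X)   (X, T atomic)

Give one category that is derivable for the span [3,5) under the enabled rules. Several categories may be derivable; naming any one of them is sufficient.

S

[0,7] S   <
  [0,1] "in" : S\PP
  [1,7] S\(S\PP)   <
    [1,6] NP   >
      [1,2] "idea" : NP/S
      [2,6] S   <
        [2,3] "ate" : S\N
        [3,6] S\(S\N)   <
          [3,5] S   >
            [3,4] "near" : S/(S/N)
            [4,5] "built" : S/N
          [5,6] "every" : (S\(S\N))\S
    [6,7] "under" : (S\(S\PP))\NP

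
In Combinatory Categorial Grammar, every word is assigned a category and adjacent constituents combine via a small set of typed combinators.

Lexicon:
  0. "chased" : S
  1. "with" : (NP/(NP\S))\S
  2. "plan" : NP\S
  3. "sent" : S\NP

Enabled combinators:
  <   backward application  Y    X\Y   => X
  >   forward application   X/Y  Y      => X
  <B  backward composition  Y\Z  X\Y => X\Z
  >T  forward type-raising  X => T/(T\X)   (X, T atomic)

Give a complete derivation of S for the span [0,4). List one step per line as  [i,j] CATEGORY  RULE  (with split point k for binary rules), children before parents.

[0,4] S   <
  [0,3] NP   >
    [0,2] NP/(NP\S)   <
      [0,1] "chased" : S
      [1,2] "with" : (NP/(NP\S))\S
    [2,3] "plan" : NP\S
  [3,4] "sent" : S\NP

[0,1] S  lex  "chased"
[1,2] (NP/(NP\S))\S  lex  "with"
[0,2] NP/(NP\S)  <  k=1
[2,3] NP\S  lex  "plan"
[0,3] NP  >  k=2
[3,4] S\NP  lex  "sent"
[0,4] S  <  k=3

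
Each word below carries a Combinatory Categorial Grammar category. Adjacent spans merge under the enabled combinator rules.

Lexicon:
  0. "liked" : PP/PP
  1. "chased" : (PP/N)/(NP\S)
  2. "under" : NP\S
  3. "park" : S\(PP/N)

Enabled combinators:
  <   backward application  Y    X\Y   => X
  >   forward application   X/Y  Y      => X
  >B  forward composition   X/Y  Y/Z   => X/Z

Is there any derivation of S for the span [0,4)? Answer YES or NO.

YES

[0,4] S   <
  [0,3] PP/N   >B
    [0,1] "liked" : PP/PP
    [1,3] PP/N   >
      [1,2] "chased" : (PP/N)/(NP\S)
      [2,3] "under" : NP\S
  [3,4] "park" : S\(PP/N)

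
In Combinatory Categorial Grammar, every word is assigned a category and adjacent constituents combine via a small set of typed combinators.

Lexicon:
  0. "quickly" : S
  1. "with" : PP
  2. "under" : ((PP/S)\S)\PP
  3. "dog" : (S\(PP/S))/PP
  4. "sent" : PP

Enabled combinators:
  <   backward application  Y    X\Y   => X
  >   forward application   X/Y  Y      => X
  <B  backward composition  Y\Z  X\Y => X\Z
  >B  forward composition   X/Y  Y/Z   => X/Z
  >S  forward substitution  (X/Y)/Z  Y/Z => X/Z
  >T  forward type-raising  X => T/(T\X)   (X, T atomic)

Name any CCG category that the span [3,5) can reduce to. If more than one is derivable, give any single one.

S\(PP/S)

[0,5] S   <
  [0,3] PP/S   <
    [0,1] "quickly" : S
    [1,3] (PP/S)\S   <
      [1,2] "with" : PP
      [2,3] "under" : ((PP/S)\S)\PP
  [3,5] S\(PP/S)   >
    [3,4] "dog" : (S\(PP/S))/PP
    [4,5] "sent" : PP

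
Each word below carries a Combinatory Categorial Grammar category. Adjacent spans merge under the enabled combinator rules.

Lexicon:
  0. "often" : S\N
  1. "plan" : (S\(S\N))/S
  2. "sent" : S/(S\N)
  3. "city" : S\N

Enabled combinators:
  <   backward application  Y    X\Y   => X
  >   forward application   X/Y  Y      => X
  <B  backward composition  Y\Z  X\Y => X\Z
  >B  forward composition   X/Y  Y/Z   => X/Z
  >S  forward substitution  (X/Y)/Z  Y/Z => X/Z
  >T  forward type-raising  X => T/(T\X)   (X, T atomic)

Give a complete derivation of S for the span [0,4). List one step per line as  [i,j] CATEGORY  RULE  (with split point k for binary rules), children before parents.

[0,4] S   <
  [0,1] "often" : S\N
  [1,4] S\(S\N)   >
    [1,2] "plan" : (S\(S\N))/S
    [2,4] S   >
      [2,3] "sent" : S/(S\N)
      [3,4] "city" : S\N

[0,1] S\N  lex  "often"
[1,2] (S\(S\N))/S  lex  "plan"
[2,3] S/(S\N)  lex  "sent"
[3,4] S\N  lex  "city"
[2,4] S  >  k=3
[1,4] S\(S\N)  >  k=2
[0,4] S  <  k=1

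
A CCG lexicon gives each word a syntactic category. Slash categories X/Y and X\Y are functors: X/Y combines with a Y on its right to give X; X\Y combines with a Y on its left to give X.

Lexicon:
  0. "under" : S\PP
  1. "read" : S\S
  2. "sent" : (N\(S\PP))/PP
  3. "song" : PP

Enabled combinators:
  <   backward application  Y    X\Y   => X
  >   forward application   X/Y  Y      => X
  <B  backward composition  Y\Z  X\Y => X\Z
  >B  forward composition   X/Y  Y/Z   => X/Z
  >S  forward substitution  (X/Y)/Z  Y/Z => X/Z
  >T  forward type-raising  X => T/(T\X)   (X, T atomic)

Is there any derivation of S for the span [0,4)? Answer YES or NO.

S\PP S\S (N\(S\PP))/PP PP
CKY chart[0,4] = {N, N/(N\N), NP/(NP\N), PP/(PP\N), S/(S\N)}; S ∉ chart

NO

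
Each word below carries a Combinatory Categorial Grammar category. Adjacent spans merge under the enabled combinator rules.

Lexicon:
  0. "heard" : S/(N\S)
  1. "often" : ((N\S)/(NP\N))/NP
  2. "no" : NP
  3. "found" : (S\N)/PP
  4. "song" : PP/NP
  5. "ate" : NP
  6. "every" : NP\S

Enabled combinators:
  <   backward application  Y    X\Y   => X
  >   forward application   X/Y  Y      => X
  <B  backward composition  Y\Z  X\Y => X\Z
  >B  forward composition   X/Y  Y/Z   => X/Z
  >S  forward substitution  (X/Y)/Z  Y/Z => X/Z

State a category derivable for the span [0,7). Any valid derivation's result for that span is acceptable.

S

[0,7] S   >
  [0,1] "heard" : S/(N\S)
  [1,7] N\S   >
    [1,3] (N\S)/(NP\N)   >
      [1,2] "often" : ((N\S)/(NP\N))/NP
      [2,3] "no" : NP
    [3,7] NP\N   <B
      [3,6] S\N   >
        [3,4] "found" : (S\N)/PP
        [4,6] PP   >
          [4,5] "song" : PP/NP
          [5,6] "ate" : NP
      [6,7] "every" : NP\S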